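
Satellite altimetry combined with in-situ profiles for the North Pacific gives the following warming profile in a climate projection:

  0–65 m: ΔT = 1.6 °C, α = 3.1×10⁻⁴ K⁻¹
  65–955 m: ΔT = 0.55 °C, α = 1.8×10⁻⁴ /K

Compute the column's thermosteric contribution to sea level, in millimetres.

about 120 mm

0–65 m: 1.6 × 65 × 3.1×10⁻⁴ = 0.03224 m
65–955 m: 890 × 1.8×10⁻⁴ × 0.55 = 0.08811 m
Δh = 0.03224 + 0.08811 = 0.12035 m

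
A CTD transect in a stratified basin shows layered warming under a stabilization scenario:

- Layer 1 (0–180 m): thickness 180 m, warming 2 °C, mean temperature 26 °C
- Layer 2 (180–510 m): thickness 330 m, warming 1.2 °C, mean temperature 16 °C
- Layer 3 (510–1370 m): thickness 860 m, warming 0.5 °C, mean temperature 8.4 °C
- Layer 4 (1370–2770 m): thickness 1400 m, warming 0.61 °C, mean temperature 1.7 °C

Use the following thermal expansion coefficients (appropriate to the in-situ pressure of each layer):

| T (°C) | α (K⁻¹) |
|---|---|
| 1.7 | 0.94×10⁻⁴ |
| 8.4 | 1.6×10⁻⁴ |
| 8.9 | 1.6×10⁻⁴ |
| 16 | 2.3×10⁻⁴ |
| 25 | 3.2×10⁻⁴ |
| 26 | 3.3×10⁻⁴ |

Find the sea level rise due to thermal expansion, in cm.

about 35.9 cm

Layer 1 at 26 °C → α = 3.3×10⁻⁴ K⁻¹
Layer 2 at 16 °C → α = 2.3×10⁻⁴ K⁻¹
Layer 3 at 8.4 °C → α = 1.6×10⁻⁴ K⁻¹
Layer 4 at 1.7 °C → α = 0.94×10⁻⁴ K⁻¹
0–180 m: 180 × 3.3×10⁻⁴ × 2 = 0.11880 m
180–510 m: 330 × 2.3×10⁻⁴ × 1.2 = 0.09108 m
510–1370 m: 1.6×10⁻⁴ × 860 × 0.5 = 0.06880 m
Layer 4: 0.61 × 1400 × 0.94×10⁻⁴ = 0.080276 m
Δh = 0.11880 + 0.09108 + 0.06880 + 0.080276 = 0.358956 m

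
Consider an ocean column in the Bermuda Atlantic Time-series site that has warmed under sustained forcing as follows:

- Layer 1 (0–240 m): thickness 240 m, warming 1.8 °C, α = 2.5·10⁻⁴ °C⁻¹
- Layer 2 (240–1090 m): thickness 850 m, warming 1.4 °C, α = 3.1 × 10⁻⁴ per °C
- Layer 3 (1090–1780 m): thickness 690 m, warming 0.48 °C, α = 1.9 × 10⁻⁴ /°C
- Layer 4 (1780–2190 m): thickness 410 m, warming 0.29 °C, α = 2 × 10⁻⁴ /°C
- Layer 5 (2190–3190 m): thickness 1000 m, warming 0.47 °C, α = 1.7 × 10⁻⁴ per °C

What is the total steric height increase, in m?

Layer 1: 2.5×10⁻⁴ × 1.8 × 240 = 0.10800 m
240–1090 m: 1.4 × 850 × 3.1×10⁻⁴ = 0.36890 m
1090–1780 m: 0.48 × 690 × 1.9×10⁻⁴ = 0.062928 m
0.29 × 2×10⁻⁴ × 410 = 0.02378 m
2190–3190 m: 1.7×10⁻⁴ × 0.47 × 1000 = 0.07990 m
Δh = 0.10800 + 0.36890 + 0.062928 + 0.02378 + 0.07990 = 0.643508 m

Δh = 0.644 m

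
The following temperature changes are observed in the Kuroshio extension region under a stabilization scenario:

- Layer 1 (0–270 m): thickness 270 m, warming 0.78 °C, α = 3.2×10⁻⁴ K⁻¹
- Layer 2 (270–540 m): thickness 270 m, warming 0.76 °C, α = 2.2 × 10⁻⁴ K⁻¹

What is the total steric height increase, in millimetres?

about 113 mm

0.78 × 270 × 3.2×10⁻⁴ = 0.067392 m
0.76 × 270 × 2.2×10⁻⁴ = 0.045144 m
Δh = 0.067392 + 0.045144 = 0.112536 m ≈ 113 mm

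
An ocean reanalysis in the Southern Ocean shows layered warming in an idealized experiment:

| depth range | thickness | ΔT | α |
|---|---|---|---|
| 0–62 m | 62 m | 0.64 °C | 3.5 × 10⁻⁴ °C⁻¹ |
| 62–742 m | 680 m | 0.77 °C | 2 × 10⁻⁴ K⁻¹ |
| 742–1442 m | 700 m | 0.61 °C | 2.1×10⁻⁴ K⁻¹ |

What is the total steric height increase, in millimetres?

Δh = 208 mm

62 × 3.5×10⁻⁴ × 0.64 = 0.013888 m
Layer 2: 680 × 0.77 × 2×10⁻⁴ = 0.10472 m
742–1442 m: 700 × 2.1×10⁻⁴ × 0.61 = 0.08967 m
Δh = 0.013888 + 0.10472 + 0.08967 = 0.208278 m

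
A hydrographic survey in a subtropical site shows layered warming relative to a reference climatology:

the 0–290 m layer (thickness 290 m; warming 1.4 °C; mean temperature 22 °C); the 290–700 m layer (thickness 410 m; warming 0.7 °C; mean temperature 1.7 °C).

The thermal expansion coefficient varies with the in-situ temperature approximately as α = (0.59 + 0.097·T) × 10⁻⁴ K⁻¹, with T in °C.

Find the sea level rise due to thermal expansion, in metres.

Δh ≈ 0.132 m

Layer 1: α = (0.59 + 0.097×22)×10⁻⁴ = 2.724×10⁻⁴ K⁻¹
Layer 2: α = (0.59 + 0.097×1.7)×10⁻⁴ = 0.7549×10⁻⁴ K⁻¹
Layer 1: 290 × 1.4 × 2.724×10⁻⁴ = 0.1105944 m
410 × 0.7549×10⁻⁴ × 0.7 = 0.02166563 m
Δh = 0.1105944 + 0.02166563 = 0.13226003 m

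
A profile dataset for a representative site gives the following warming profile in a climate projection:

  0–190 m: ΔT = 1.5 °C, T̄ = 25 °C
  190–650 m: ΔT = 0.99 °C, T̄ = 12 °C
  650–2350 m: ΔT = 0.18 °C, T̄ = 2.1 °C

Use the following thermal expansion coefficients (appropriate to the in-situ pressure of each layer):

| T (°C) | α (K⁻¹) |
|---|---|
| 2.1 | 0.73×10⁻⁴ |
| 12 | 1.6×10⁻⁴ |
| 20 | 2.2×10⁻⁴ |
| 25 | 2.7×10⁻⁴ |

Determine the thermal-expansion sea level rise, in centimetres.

17.2 cm

Layer 1 at 25 °C → α = 2.7×10⁻⁴ K⁻¹
Layer 2 at 12 °C → α = 1.6×10⁻⁴ K⁻¹
Layer 3 at 2.1 °C → α = 0.73×10⁻⁴ K⁻¹
190 × 2.7×10⁻⁴ × 1.5 = 0.07695 m
Layer 2: 0.99 × 1.6×10⁻⁴ × 460 = 0.072864 m
0.73×10⁻⁴ × 1700 × 0.18 = 0.022338 m
Δh = 0.07695 + 0.072864 + 0.022338 = 0.172152 m ≈ 17.2 cm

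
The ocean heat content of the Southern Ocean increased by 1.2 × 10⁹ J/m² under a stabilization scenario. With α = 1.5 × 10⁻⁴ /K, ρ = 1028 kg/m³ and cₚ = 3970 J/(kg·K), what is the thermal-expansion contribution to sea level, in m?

0.0441 m of thermosteric rise

Δh = αQ/(ρcₚ) = 1.5×10⁻⁴ × 1.2×10⁹ / (1028 × 3970) ≈ 0.044105 m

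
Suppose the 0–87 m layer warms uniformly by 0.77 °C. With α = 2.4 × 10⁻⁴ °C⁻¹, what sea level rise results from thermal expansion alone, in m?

about 0.0161 m

Δh = αΔT·H = 2.4×10⁻⁴ × 0.77 × 87 = 0.0160776 m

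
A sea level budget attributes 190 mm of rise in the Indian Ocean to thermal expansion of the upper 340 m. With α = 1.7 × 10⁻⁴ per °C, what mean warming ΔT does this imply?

ΔT = Δh/(αH) = 0.19 / (1.7×10⁻⁴ × 340) ≈ 3.287 °C

ΔT ≈ 3.29 °C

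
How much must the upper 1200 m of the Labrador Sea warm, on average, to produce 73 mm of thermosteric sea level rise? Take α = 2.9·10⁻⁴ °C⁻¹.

0.21 K

ΔT = Δh/(αH) = 0.073 / (2.9×10⁻⁴ × 1200) ≈ 0.2098 K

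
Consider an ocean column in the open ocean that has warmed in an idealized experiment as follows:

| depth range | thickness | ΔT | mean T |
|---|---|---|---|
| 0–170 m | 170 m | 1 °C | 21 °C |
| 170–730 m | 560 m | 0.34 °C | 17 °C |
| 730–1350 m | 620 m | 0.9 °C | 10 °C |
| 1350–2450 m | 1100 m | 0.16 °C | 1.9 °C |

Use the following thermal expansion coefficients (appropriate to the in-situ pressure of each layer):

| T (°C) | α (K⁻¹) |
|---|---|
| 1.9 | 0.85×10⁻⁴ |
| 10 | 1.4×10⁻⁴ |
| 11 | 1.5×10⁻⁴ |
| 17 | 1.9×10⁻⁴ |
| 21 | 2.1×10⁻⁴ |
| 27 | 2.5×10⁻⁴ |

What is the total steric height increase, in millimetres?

about 165 mm

Layer 1 at 21 °C → α = 2.1×10⁻⁴ K⁻¹
Layer 2 at 17 °C → α = 1.9×10⁻⁴ K⁻¹
Layer 3 at 10 °C → α = 1.4×10⁻⁴ K⁻¹
Layer 4 at 1.9 °C → α = 0.85×10⁻⁴ K⁻¹
170 × 2.1×10⁻⁴ × 1 = 0.03570 m
Layer 2: 0.34 × 560 × 1.9×10⁻⁴ = 0.036176 m
Layer 3: 620 × 0.9 × 1.4×10⁻⁴ = 0.07812 m
Layer 4: 0.16 × 0.85×10⁻⁴ × 1100 = 0.01496 m
Δh = 0.03570 + 0.036176 + 0.07812 + 0.01496 = 0.164956 m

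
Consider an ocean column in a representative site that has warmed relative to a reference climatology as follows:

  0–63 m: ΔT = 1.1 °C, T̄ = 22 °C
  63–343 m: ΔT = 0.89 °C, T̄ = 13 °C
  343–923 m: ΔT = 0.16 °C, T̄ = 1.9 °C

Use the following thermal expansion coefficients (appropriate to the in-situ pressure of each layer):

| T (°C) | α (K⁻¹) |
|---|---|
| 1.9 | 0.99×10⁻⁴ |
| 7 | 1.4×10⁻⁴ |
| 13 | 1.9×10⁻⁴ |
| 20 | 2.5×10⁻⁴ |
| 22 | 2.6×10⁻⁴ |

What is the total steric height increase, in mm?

Layer 1 at 22 °C → α = 2.6×10⁻⁴ K⁻¹
Layer 2 at 13 °C → α = 1.9×10⁻⁴ K⁻¹
Layer 3 at 1.9 °C → α = 0.99×10⁻⁴ K⁻¹
63 × 1.1 × 2.6×10⁻⁴ = 0.018018 m
Layer 2: 0.89 × 1.9×10⁻⁴ × 280 = 0.047348 m
580 × 0.99×10⁻⁴ × 0.16 = 0.0091872 m
Δh = 0.018018 + 0.047348 + 0.0091872 = 0.0745532 m

about 75 mm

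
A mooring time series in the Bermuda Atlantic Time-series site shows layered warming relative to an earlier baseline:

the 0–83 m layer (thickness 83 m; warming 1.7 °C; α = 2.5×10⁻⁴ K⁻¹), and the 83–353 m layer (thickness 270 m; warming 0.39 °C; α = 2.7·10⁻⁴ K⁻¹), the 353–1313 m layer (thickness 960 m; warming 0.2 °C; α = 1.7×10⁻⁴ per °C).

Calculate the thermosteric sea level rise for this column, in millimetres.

Δh = 96.3 mm

83 × 1.7 × 2.5×10⁻⁴ = 0.035275 m
Layer 2: 0.39 × 270 × 2.7×10⁻⁴ = 0.028431 m
1.7×10⁻⁴ × 0.2 × 960 = 0.03264 m
Δh = 0.035275 + 0.028431 + 0.03264 = 0.096346 m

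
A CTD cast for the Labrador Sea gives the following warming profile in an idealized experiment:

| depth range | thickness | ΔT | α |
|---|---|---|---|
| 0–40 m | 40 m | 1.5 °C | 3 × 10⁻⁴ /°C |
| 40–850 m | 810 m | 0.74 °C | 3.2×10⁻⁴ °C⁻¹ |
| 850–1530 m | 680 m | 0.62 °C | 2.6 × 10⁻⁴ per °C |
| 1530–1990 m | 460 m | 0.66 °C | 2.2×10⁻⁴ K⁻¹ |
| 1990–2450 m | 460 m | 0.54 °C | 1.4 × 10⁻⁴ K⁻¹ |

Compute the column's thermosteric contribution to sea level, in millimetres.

0–40 m: 3×10⁻⁴ × 40 × 1.5 = 0.01800 m
Layer 2: 0.74 × 3.2×10⁻⁴ × 810 = 0.191808 m
680 × 0.62 × 2.6×10⁻⁴ = 0.109616 m
0.66 × 2.2×10⁻⁴ × 460 = 0.066792 m
460 × 0.54 × 1.4×10⁻⁴ = 0.034776 m
Δh = 0.01800 + 0.191808 + 0.109616 + 0.066792 + 0.034776 = 0.420992 m ≈ 421 mm

421 mm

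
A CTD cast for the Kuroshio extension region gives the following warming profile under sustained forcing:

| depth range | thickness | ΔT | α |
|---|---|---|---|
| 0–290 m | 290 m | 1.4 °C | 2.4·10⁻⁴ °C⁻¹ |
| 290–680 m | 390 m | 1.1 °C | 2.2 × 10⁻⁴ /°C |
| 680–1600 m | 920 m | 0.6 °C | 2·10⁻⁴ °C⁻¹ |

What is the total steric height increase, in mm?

300 mm of thermosteric rise

Layer 1: 1.4 × 290 × 2.4×10⁻⁴ = 0.09744 m
290–680 m: 2.2×10⁻⁴ × 1.1 × 390 = 0.09438 m
Layer 3: 920 × 2×10⁻⁴ × 0.6 = 0.11040 m
Δh = 0.09744 + 0.09438 + 0.11040 = 0.30222 m ≈ 300 mm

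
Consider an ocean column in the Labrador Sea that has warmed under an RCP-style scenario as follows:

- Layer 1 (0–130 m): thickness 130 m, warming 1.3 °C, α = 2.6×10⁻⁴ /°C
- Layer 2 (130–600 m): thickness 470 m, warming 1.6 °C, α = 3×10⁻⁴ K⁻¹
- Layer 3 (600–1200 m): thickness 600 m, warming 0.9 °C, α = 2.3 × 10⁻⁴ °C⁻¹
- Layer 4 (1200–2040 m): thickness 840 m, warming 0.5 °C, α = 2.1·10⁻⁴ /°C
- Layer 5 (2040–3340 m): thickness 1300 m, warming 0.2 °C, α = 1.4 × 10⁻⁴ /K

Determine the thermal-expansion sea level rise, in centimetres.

52 cm of thermosteric rise

0–130 m: 1.3 × 130 × 2.6×10⁻⁴ = 0.04394 m
130–600 m: 3×10⁻⁴ × 1.6 × 470 = 0.22560 m
2.3×10⁻⁴ × 0.9 × 600 = 0.12420 m
Layer 4: 840 × 0.5 × 2.1×10⁻⁴ = 0.08820 m
Layer 5: 1300 × 0.2 × 1.4×10⁻⁴ = 0.03640 m
Δh = 0.04394 + 0.22560 + 0.12420 + 0.08820 + 0.03640 = 0.51834 m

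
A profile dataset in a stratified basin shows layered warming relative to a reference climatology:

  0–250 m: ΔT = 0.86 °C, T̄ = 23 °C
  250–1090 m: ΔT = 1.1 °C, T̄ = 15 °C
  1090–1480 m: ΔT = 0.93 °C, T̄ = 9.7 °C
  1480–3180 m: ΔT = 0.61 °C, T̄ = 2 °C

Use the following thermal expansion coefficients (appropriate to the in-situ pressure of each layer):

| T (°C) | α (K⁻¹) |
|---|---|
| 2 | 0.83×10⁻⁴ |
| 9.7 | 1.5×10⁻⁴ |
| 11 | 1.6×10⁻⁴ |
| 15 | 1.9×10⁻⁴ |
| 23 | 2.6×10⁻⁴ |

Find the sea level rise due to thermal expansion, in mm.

Layer 1 at 23 °C → α = 2.6×10⁻⁴ K⁻¹
Layer 2 at 15 °C → α = 1.9×10⁻⁴ K⁻¹
Layer 3 at 9.7 °C → α = 1.5×10⁻⁴ K⁻¹
Layer 4 at 2 °C → α = 0.83×10⁻⁴ K⁻¹
Layer 1: 250 × 0.86 × 2.6×10⁻⁴ = 0.05590 m
250–1090 m: 840 × 1.1 × 1.9×10⁻⁴ = 0.17556 m
390 × 0.93 × 1.5×10⁻⁴ = 0.054405 m
Layer 4: 0.83×10⁻⁴ × 1700 × 0.61 = 0.086071 m
Δh = 0.05590 + 0.17556 + 0.054405 + 0.086071 = 0.371936 m

Δh ≈ 370 mm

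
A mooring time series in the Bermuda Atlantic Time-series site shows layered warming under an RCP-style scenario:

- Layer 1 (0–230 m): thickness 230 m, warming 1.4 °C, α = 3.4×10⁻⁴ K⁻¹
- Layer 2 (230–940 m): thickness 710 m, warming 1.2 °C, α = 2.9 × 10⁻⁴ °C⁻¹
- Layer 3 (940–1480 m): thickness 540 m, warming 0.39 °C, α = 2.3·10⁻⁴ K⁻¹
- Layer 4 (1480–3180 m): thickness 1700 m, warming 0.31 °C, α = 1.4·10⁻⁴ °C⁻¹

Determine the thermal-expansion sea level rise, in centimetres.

0–230 m: 3.4×10⁻⁴ × 230 × 1.4 = 0.10948 m
Layer 2: 710 × 1.2 × 2.9×10⁻⁴ = 0.24708 m
Layer 3: 2.3×10⁻⁴ × 540 × 0.39 = 0.048438 m
Layer 4: 1.4×10⁻⁴ × 1700 × 0.31 = 0.07378 m
Δh = 0.10948 + 0.24708 + 0.048438 + 0.07378 = 0.478778 m ≈ 48 cm

48 cm of thermosteric rise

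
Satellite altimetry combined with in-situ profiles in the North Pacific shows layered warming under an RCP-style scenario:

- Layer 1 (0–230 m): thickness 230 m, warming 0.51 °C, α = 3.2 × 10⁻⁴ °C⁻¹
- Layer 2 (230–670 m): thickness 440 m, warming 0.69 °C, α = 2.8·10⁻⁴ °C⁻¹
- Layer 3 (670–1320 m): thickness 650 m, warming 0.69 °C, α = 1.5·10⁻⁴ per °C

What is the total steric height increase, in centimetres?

Δh ≈ 19.0 cm

Layer 1: 3.2×10⁻⁴ × 230 × 0.51 = 0.037536 m
Layer 2: 0.69 × 440 × 2.8×10⁻⁴ = 0.085008 m
1.5×10⁻⁴ × 0.69 × 650 = 0.067275 m
Δh = 0.037536 + 0.085008 + 0.067275 = 0.189819 m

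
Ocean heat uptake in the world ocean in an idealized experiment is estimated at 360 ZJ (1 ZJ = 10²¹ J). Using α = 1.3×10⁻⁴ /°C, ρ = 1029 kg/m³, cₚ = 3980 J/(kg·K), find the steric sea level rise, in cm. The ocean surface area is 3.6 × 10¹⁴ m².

Δh = 3.2 cm

Per unit area: Q = 360×10²¹ / (3.6×10¹⁴) = 1×10⁹ J/m²
Δh = αQ/(ρcₚ) = 1.3×10⁻⁴ × 1×10⁹ / (1029 × 3980) ≈ 0.031743 m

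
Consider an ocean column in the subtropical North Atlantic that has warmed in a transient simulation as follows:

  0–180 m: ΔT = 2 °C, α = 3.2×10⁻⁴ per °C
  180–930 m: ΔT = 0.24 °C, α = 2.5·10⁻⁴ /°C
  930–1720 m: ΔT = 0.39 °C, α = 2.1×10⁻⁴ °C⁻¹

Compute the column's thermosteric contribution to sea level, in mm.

Layer 1: 180 × 2 × 3.2×10⁻⁴ = 0.11520 m
2.5×10⁻⁴ × 750 × 0.24 = 0.04500 m
Layer 3: 790 × 2.1×10⁻⁴ × 0.39 = 0.064701 m
Δh = 0.11520 + 0.04500 + 0.064701 = 0.224901 m ≈ 220 mm

220 mm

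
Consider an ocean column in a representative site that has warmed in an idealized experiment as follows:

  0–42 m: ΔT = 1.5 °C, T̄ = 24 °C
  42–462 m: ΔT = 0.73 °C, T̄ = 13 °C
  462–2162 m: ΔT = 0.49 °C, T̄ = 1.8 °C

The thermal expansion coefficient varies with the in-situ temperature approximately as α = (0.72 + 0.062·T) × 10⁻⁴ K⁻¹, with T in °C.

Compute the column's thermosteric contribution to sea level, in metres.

Layer 1: α = (0.72 + 0.062×24)×10⁻⁴ = 2.208×10⁻⁴ K⁻¹
Layer 2: α = (0.72 + 0.062×13)×10⁻⁴ = 1.526×10⁻⁴ K⁻¹
Layer 3: α = (0.72 + 0.062×1.8)×10⁻⁴ = 0.8316×10⁻⁴ K⁻¹
0–42 m: 1.5 × 2.208×10⁻⁴ × 42 = 0.0139104 m
42–462 m: 0.73 × 1.526×10⁻⁴ × 420 = 0.04678716 m
0.8316×10⁻⁴ × 1700 × 0.49 = 0.06927228 m
Δh = 0.0139104 + 0.04678716 + 0.06927228 = 0.12996984 m

about 0.13 m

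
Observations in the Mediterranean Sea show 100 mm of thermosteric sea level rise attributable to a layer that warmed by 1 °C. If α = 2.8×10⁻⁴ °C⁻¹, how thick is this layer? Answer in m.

H = Δh/(αΔT) = 0.1 / (2.8×10⁻⁴ × 1) ≈ 357.1 m

360 m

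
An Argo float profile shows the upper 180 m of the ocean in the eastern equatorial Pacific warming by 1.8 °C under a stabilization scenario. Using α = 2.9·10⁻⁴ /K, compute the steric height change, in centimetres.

about 9.40 cm

Δh = αΔT·H = 2.9×10⁻⁴ × 1.8 × 180 = 0.09396 m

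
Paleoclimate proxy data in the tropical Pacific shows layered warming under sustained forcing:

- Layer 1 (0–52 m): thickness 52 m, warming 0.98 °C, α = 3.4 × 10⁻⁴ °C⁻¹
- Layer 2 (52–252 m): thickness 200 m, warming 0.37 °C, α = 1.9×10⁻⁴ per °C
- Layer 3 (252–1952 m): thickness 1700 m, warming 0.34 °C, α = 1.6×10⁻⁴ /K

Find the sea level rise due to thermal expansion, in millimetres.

0–52 m: 3.4×10⁻⁴ × 0.98 × 52 = 0.0173264 m
200 × 1.9×10⁻⁴ × 0.37 = 0.01406 m
Layer 3: 0.34 × 1700 × 1.6×10⁻⁴ = 0.09248 m
Δh = 0.0173264 + 0.01406 + 0.09248 = 0.1238664 m

124 mm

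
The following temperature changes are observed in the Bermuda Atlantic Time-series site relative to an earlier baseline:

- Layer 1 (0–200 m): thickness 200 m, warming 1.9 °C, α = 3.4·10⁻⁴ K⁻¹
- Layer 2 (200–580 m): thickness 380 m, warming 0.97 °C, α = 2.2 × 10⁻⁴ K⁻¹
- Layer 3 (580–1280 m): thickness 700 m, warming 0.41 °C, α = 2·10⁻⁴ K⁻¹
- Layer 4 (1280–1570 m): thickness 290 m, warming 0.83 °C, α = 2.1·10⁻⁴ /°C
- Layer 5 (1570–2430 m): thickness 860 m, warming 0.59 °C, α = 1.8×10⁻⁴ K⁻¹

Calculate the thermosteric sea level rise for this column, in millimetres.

about 410 mm

Layer 1: 200 × 3.4×10⁻⁴ × 1.9 = 0.12920 m
2.2×10⁻⁴ × 380 × 0.97 = 0.081092 m
0.41 × 700 × 2×10⁻⁴ = 0.05740 m
2.1×10⁻⁴ × 0.83 × 290 = 0.050547 m
Layer 5: 1.8×10⁻⁴ × 860 × 0.59 = 0.091332 m
Δh = 0.12920 + 0.081092 + 0.05740 + 0.050547 + 0.091332 = 0.409571 m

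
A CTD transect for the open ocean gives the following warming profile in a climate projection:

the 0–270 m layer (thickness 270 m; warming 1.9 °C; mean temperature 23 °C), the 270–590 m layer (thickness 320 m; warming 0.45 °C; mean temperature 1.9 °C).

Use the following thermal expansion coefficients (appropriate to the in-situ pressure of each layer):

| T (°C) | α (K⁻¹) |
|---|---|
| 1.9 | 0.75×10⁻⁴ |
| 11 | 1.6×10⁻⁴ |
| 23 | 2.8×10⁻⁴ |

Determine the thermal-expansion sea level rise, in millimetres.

about 154 mm

Layer 1 at 23 °C → α = 2.8×10⁻⁴ K⁻¹
Layer 2 at 1.9 °C → α = 0.75×10⁻⁴ K⁻¹
Layer 1: 270 × 1.9 × 2.8×10⁻⁴ = 0.14364 m
270–590 m: 320 × 0.75×10⁻⁴ × 0.45 = 0.01080 m
Δh = 0.14364 + 0.01080 = 0.15444 m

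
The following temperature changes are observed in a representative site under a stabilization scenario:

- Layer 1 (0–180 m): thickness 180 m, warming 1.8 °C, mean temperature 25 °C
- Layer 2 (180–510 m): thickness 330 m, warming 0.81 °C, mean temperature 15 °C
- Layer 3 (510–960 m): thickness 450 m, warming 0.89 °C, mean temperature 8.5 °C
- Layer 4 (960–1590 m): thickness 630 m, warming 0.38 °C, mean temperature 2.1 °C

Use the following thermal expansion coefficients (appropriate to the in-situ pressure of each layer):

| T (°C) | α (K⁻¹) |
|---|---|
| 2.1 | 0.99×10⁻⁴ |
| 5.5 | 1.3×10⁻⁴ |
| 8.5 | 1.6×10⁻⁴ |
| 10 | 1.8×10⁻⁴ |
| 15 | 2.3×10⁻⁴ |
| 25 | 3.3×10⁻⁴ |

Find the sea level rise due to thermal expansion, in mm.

Layer 1 at 25 °C → α = 3.3×10⁻⁴ K⁻¹
Layer 2 at 15 °C → α = 2.3×10⁻⁴ K⁻¹
Layer 3 at 8.5 °C → α = 1.6×10⁻⁴ K⁻¹
Layer 4 at 2.1 °C → α = 0.99×10⁻⁴ K⁻¹
1.8 × 3.3×10⁻⁴ × 180 = 0.10692 m
180–510 m: 0.81 × 330 × 2.3×10⁻⁴ = 0.061479 m
0.89 × 450 × 1.6×10⁻⁴ = 0.06408 m
960–1590 m: 630 × 0.99×10⁻⁴ × 0.38 = 0.0237006 m
Δh = 0.10692 + 0.061479 + 0.06408 + 0.0237006 = 0.2561796 m

about 260 mm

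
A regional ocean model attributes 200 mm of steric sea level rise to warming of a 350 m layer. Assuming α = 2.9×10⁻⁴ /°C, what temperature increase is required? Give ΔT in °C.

ΔT = Δh/(αH) = 0.2 / (2.9×10⁻⁴ × 350) ≈ 1.970 °C

1.97 °C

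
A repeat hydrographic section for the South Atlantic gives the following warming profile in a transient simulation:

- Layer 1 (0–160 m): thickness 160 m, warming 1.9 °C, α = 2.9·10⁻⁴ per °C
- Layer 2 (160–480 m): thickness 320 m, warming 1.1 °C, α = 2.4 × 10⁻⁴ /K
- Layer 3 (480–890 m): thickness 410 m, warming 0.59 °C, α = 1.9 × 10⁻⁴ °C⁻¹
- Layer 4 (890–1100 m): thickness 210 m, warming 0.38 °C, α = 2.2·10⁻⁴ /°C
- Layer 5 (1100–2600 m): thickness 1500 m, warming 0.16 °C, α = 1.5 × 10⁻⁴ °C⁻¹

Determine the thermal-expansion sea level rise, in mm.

about 270 mm

Layer 1: 1.9 × 2.9×10⁻⁴ × 160 = 0.08816 m
160–480 m: 1.1 × 320 × 2.4×10⁻⁴ = 0.08448 m
480–890 m: 410 × 1.9×10⁻⁴ × 0.59 = 0.045961 m
Layer 4: 2.2×10⁻⁴ × 0.38 × 210 = 0.017556 m
Layer 5: 1.5×10⁻⁴ × 0.16 × 1500 = 0.03600 m
Δh = 0.08816 + 0.08448 + 0.045961 + 0.017556 + 0.03600 = 0.272157 m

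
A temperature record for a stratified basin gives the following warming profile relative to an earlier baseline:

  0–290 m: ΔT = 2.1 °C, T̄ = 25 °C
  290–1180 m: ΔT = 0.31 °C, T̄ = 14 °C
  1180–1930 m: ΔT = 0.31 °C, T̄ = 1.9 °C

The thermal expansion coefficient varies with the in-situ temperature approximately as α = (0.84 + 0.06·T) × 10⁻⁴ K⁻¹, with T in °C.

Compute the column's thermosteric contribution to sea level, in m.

Layer 1: α = (0.84 + 0.06×25)×10⁻⁴ = 2.34×10⁻⁴ K⁻¹
Layer 2: α = (0.84 + 0.06×14)×10⁻⁴ = 1.68×10⁻⁴ K⁻¹
Layer 3: α = (0.84 + 0.06×1.9)×10⁻⁴ = 0.954×10⁻⁴ K⁻¹
0–290 m: 2.1 × 290 × 2.34×10⁻⁴ = 0.142506 m
Layer 2: 1.68×10⁻⁴ × 890 × 0.31 = 0.0463512 m
Layer 3: 750 × 0.31 × 0.954×10⁻⁴ = 0.0221805 m
Δh = 0.142506 + 0.0463512 + 0.0221805 = 0.2110377 m

0.21 m of thermosteric rise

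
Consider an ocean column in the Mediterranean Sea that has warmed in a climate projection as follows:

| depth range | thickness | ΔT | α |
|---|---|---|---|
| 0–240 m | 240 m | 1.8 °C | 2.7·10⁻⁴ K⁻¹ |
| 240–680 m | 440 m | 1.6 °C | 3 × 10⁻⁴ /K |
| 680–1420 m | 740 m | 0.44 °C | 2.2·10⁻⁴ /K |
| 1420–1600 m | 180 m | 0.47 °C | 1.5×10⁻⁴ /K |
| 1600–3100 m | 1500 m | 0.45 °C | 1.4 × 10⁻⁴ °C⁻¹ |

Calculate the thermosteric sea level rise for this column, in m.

0–240 m: 1.8 × 2.7×10⁻⁴ × 240 = 0.11664 m
Layer 2: 1.6 × 3×10⁻⁴ × 440 = 0.21120 m
740 × 2.2×10⁻⁴ × 0.44 = 0.071632 m
Layer 4: 1.5×10⁻⁴ × 0.47 × 180 = 0.01269 m
0.45 × 1500 × 1.4×10⁻⁴ = 0.09450 m
Δh = 0.11664 + 0.21120 + 0.071632 + 0.01269 + 0.09450 = 0.506662 m

about 0.507 m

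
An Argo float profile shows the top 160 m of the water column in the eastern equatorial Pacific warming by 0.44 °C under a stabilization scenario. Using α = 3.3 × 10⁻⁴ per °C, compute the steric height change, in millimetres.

Δh = αΔT·H = 3.3×10⁻⁴ × 0.44 × 160 = 0.023232 m

23 mm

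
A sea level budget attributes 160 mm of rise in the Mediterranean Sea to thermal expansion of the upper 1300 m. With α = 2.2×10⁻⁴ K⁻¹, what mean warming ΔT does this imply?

ΔT ≈ 0.56 °C

ΔT = Δh/(αH) = 0.16 / (2.2×10⁻⁴ × 1300) ≈ 0.5594 °C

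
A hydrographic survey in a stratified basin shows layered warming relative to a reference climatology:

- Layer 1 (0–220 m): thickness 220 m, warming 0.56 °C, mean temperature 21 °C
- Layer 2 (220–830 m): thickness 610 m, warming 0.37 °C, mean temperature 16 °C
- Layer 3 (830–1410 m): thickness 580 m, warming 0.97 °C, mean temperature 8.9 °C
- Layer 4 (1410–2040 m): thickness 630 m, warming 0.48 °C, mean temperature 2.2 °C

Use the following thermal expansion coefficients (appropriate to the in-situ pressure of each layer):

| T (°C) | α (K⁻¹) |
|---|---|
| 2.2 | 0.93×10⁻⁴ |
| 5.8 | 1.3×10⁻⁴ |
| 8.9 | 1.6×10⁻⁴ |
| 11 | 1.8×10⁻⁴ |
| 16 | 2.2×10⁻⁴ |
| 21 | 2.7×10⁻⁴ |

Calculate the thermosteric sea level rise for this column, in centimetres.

20.1 cm of thermosteric rise

Layer 1 at 21 °C → α = 2.7×10⁻⁴ K⁻¹
Layer 2 at 16 °C → α = 2.2×10⁻⁴ K⁻¹
Layer 3 at 8.9 °C → α = 1.6×10⁻⁴ K⁻¹
Layer 4 at 2.2 °C → α = 0.93×10⁻⁴ K⁻¹
0.56 × 2.7×10⁻⁴ × 220 = 0.033264 m
Layer 2: 610 × 2.2×10⁻⁴ × 0.37 = 0.049654 m
Layer 3: 580 × 1.6×10⁻⁴ × 0.97 = 0.090016 m
Layer 4: 0.93×10⁻⁴ × 0.48 × 630 = 0.0281232 m
Δh = 0.033264 + 0.049654 + 0.090016 + 0.0281232 = 0.2010572 m ≈ 20.1 cm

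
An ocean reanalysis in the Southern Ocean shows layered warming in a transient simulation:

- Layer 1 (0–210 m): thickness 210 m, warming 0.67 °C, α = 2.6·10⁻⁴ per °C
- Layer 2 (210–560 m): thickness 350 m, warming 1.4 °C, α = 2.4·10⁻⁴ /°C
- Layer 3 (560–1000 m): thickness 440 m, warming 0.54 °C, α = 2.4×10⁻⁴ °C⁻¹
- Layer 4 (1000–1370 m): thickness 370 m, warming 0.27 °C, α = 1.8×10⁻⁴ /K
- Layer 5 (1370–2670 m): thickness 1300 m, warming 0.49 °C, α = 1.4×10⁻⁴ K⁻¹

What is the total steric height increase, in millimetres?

2.6×10⁻⁴ × 210 × 0.67 = 0.036582 m
210–560 m: 1.4 × 350 × 2.4×10⁻⁴ = 0.11760 m
560–1000 m: 0.54 × 2.4×10⁻⁴ × 440 = 0.057024 m
Layer 4: 370 × 0.27 × 1.8×10⁻⁴ = 0.017982 m
1.4×10⁻⁴ × 1300 × 0.49 = 0.08918 m
Δh = 0.036582 + 0.11760 + 0.057024 + 0.017982 + 0.08918 = 0.318368 m ≈ 318 mm

Δh ≈ 318 mm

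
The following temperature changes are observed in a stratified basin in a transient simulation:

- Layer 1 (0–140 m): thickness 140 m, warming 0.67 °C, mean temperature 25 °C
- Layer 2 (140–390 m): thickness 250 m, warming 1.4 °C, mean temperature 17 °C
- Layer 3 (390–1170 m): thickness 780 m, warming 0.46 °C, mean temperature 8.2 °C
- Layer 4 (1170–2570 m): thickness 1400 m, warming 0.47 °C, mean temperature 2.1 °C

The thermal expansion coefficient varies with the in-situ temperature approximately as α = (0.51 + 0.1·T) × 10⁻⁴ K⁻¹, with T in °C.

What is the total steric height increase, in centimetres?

Δh ≈ 20.1 cm

Layer 1: α = (0.51 + 0.1×25)×10⁻⁴ = 3.01×10⁻⁴ K⁻¹
Layer 2: α = (0.51 + 0.1×17)×10⁻⁴ = 2.21×10⁻⁴ K⁻¹
Layer 3: α = (0.51 + 0.1×8.2)×10⁻⁴ = 1.33×10⁻⁴ K⁻¹
Layer 4: α = (0.51 + 0.1×2.1)×10⁻⁴ = 0.72×10⁻⁴ K⁻¹
0.67 × 3.01×10⁻⁴ × 140 = 0.0282338 m
140–390 m: 250 × 2.21×10⁻⁴ × 1.4 = 0.07735 m
Layer 3: 780 × 0.46 × 1.33×10⁻⁴ = 0.0477204 m
1170–2570 m: 0.72×10⁻⁴ × 1400 × 0.47 = 0.047376 m
Δh = 0.0282338 + 0.07735 + 0.0477204 + 0.047376 = 0.2006802 m ≈ 20.1 cm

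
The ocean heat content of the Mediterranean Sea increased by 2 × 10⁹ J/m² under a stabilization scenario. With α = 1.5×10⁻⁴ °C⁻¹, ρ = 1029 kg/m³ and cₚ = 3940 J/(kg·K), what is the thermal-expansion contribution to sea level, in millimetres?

Δh = αQ/(ρcₚ) = 1.5×10⁻⁴ × 2×10⁹ / (1029 × 3940) ≈ 0.073996 m

74.0 mm of thermosteric rise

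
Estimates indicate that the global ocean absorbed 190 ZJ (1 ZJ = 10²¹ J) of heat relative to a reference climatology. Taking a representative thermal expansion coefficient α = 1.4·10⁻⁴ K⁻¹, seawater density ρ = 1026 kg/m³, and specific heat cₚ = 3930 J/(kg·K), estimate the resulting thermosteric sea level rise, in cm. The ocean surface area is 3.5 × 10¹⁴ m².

Per unit area: Q = 190×10²¹ / (3.5×10¹⁴) ≈ 5.429×10⁸ J/m²
Δh = αQ/(ρcₚ) = 1.4×10⁻⁴ × 5.429×10⁸ / (1026 × 3930) ≈ 0.01885 m

1.9 cm of thermosteric rise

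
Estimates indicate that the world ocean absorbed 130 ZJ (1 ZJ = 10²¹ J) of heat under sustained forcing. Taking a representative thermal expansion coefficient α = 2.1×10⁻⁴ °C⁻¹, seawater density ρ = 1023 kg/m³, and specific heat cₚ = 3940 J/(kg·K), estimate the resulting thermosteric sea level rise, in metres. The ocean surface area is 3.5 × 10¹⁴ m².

0.0194 m of thermosteric rise

Per unit area: Q = 130×10²¹ / (3.5×10¹⁴) ≈ 3.714×10⁸ J/m²
Δh = αQ/(ρcₚ) = 2.1×10⁻⁴ × 3.714×10⁸ / (1023 × 3940) ≈ 0.01935 m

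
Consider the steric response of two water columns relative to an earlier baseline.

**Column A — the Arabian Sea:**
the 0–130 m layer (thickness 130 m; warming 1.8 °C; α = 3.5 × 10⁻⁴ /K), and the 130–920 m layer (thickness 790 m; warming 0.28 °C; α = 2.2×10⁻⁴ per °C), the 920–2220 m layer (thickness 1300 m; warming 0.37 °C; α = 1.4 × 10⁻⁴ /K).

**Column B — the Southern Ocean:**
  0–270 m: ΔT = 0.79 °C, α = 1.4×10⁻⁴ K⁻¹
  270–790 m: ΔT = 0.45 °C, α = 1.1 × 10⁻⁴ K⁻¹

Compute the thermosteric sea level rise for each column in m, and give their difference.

A Layer 1: 1.8 × 3.5×10⁻⁴ × 130 = 0.08190 m
A 2.2×10⁻⁴ × 0.28 × 790 = 0.048664 m
A 920–2220 m: 1300 × 0.37 × 1.4×10⁻⁴ = 0.06734 m
A total: 0.197904 m
B Layer 1: 1.4×10⁻⁴ × 270 × 0.79 = 0.029862 m
B 1.1×10⁻⁴ × 520 × 0.45 = 0.02574 m
B total: 0.055602 m
Difference: 0.197904 − 0.055602 = 0.142302 m

A: 0.20 m; B: 0.056 m; difference 0.14 m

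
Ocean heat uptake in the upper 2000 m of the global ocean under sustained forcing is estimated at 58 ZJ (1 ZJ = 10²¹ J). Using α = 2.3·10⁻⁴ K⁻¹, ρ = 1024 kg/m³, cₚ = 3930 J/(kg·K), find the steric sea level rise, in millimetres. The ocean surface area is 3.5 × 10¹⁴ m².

Δh ≈ 9.47 mm

Per unit area: Q = 58×10²¹ / (3.5×10¹⁴) ≈ 1.657×10⁸ J/m²
Δh = αQ/(ρcₚ) = 2.3×10⁻⁴ × 1.657×10⁸ / (1024 × 3930) ≈ 0.0094702 m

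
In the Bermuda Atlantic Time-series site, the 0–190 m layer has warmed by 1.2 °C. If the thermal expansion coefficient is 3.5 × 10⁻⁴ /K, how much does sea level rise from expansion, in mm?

Δh = αΔT·H = 3.5×10⁻⁴ × 1.2 × 190 = 0.07980 m

80 mm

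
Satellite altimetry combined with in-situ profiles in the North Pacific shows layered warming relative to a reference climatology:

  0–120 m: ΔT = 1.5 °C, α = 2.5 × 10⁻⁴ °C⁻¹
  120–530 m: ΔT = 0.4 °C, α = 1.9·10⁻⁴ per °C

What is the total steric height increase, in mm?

Layer 1: 120 × 1.5 × 2.5×10⁻⁴ = 0.04500 m
0.4 × 410 × 1.9×10⁻⁴ = 0.03116 m
Δh = 0.04500 + 0.03116 = 0.07616 m

Δh = 76.2 mm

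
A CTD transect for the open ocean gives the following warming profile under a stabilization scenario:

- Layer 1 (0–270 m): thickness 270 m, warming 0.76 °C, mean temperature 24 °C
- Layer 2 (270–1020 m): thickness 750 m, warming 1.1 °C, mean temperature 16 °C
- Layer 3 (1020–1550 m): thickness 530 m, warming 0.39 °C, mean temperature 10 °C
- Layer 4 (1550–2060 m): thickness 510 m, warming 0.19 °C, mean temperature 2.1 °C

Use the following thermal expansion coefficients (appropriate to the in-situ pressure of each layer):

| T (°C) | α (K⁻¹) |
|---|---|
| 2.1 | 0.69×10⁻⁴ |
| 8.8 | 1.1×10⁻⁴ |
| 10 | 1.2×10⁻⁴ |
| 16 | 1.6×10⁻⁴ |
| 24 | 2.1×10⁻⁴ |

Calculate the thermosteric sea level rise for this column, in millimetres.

about 207 mm

Layer 1 at 24 °C → α = 2.1×10⁻⁴ K⁻¹
Layer 2 at 16 °C → α = 1.6×10⁻⁴ K⁻¹
Layer 3 at 10 °C → α = 1.2×10⁻⁴ K⁻¹
Layer 4 at 2.1 °C → α = 0.69×10⁻⁴ K⁻¹
Layer 1: 0.76 × 2.1×10⁻⁴ × 270 = 0.043092 m
Layer 2: 750 × 1.6×10⁻⁴ × 1.1 = 0.13200 m
530 × 1.2×10⁻⁴ × 0.39 = 0.024804 m
1550–2060 m: 0.69×10⁻⁴ × 0.19 × 510 = 0.0066861 m
Δh = 0.043092 + 0.13200 + 0.024804 + 0.0066861 = 0.2065821 m ≈ 207 mm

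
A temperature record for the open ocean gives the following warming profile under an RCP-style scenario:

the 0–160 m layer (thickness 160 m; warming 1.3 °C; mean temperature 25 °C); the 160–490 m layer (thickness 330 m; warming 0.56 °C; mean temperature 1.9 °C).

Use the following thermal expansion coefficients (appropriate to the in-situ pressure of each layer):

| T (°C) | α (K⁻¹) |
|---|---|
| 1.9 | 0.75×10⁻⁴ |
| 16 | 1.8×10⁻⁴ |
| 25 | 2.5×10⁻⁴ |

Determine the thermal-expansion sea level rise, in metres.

Layer 1 at 25 °C → α = 2.5×10⁻⁴ K⁻¹
Layer 2 at 1.9 °C → α = 0.75×10⁻⁴ K⁻¹
0–160 m: 160 × 2.5×10⁻⁴ × 1.3 = 0.05200 m
160–490 m: 0.56 × 330 × 0.75×10⁻⁴ = 0.01386 m
Δh = 0.05200 + 0.01386 = 0.06586 m ≈ 0.0659 m

Δh ≈ 0.0659 m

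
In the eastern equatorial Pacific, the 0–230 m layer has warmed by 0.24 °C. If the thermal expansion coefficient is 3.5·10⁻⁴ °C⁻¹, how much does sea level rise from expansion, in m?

Δh = αΔT·H = 3.5×10⁻⁴ × 0.24 × 230 = 0.01932 m

0.0193 m of thermosteric rise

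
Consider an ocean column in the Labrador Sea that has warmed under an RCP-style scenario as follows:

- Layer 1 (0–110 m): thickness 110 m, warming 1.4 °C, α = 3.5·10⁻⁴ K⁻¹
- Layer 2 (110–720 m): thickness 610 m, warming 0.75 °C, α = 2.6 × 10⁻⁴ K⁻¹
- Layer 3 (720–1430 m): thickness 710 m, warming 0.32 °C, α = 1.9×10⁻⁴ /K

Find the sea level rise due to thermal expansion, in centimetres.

Δh ≈ 21.6 cm

110 × 1.4 × 3.5×10⁻⁴ = 0.05390 m
110–720 m: 2.6×10⁻⁴ × 610 × 0.75 = 0.11895 m
720–1430 m: 710 × 0.32 × 1.9×10⁻⁴ = 0.043168 m
Δh = 0.05390 + 0.11895 + 0.043168 = 0.216018 m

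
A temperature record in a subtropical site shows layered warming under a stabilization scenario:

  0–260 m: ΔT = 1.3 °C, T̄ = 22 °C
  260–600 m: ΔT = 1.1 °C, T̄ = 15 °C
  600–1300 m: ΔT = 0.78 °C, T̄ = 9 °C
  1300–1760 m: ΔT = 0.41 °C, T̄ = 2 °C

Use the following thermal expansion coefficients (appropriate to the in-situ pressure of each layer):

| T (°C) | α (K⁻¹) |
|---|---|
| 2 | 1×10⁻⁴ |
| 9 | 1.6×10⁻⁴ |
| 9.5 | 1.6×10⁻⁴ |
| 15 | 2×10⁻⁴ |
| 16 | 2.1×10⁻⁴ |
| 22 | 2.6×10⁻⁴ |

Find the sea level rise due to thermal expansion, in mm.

Δh ≈ 269 mm

Layer 1 at 22 °C → α = 2.6×10⁻⁴ K⁻¹
Layer 2 at 15 °C → α = 2×10⁻⁴ K⁻¹
Layer 3 at 9 °C → α = 1.6×10⁻⁴ K⁻¹
Layer 4 at 2 °C → α = 1×10⁻⁴ K⁻¹
0–260 m: 260 × 2.6×10⁻⁴ × 1.3 = 0.08788 m
Layer 2: 2×10⁻⁴ × 1.1 × 340 = 0.07480 m
600–1300 m: 1.6×10⁻⁴ × 0.78 × 700 = 0.08736 m
460 × 1×10⁻⁴ × 0.41 = 0.01886 m
Δh = 0.08788 + 0.07480 + 0.08736 + 0.01886 = 0.26890 m ≈ 269 mm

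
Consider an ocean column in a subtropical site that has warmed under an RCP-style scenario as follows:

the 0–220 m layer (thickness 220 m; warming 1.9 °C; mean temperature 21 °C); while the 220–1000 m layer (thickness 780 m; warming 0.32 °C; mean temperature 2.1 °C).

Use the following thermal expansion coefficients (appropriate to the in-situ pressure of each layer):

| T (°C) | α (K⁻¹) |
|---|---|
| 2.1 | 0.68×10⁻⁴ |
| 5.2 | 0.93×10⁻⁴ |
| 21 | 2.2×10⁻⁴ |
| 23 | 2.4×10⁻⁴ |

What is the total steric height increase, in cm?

Δh = 10.9 cm

Layer 1 at 21 °C → α = 2.2×10⁻⁴ K⁻¹
Layer 2 at 2.1 °C → α = 0.68×10⁻⁴ K⁻¹
0–220 m: 2.2×10⁻⁴ × 1.9 × 220 = 0.09196 m
Layer 2: 0.32 × 780 × 0.68×10⁻⁴ = 0.0169728 m
Δh = 0.09196 + 0.0169728 = 0.1089328 m ≈ 10.9 cm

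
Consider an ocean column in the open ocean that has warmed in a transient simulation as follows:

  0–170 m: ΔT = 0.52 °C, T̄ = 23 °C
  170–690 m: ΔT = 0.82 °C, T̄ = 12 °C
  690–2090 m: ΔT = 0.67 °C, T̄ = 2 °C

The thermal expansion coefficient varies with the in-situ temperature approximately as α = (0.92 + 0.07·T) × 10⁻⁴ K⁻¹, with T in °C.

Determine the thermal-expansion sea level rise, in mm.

about 197 mm

Layer 1: α = (0.92 + 0.07×23)×10⁻⁴ = 2.53×10⁻⁴ K⁻¹
Layer 2: α = (0.92 + 0.07×12)×10⁻⁴ = 1.76×10⁻⁴ K⁻¹
Layer 3: α = (0.92 + 0.07×2)×10⁻⁴ = 1.06×10⁻⁴ K⁻¹
0–170 m: 170 × 2.53×10⁻⁴ × 0.52 = 0.0223652 m
0.82 × 520 × 1.76×10⁻⁴ = 0.0750464 m
690–2090 m: 1.06×10⁻⁴ × 0.67 × 1400 = 0.099428 m
Δh = 0.0223652 + 0.0750464 + 0.099428 = 0.1968396 m ≈ 197 mm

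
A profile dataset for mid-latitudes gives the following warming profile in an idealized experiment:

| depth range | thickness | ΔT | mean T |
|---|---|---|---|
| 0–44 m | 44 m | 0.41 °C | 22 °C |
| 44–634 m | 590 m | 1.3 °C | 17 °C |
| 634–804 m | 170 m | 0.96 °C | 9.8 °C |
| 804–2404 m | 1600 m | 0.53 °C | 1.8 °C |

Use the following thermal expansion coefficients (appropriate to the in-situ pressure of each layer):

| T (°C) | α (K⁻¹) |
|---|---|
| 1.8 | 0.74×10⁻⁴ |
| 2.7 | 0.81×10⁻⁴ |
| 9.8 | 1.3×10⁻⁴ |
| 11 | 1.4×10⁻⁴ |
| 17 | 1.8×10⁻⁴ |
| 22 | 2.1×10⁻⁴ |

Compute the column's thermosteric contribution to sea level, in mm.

226 mm of thermosteric rise

Layer 1 at 22 °C → α = 2.1×10⁻⁴ K⁻¹
Layer 2 at 17 °C → α = 1.8×10⁻⁴ K⁻¹
Layer 3 at 9.8 °C → α = 1.3×10⁻⁴ K⁻¹
Layer 4 at 1.8 °C → α = 0.74×10⁻⁴ K⁻¹
0–44 m: 44 × 0.41 × 2.1×10⁻⁴ = 0.0037884 m
1.3 × 590 × 1.8×10⁻⁴ = 0.13806 m
Layer 3: 1.3×10⁻⁴ × 170 × 0.96 = 0.021216 m
0.53 × 0.74×10⁻⁴ × 1600 = 0.062752 m
Δh = 0.0037884 + 0.13806 + 0.021216 + 0.062752 = 0.2258164 m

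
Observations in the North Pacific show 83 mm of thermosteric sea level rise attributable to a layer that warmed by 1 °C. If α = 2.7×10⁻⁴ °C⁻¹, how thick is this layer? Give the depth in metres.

about 310 m

H = Δh/(αΔT) = 0.083 / (2.7×10⁻⁴ × 1) ≈ 307.4 m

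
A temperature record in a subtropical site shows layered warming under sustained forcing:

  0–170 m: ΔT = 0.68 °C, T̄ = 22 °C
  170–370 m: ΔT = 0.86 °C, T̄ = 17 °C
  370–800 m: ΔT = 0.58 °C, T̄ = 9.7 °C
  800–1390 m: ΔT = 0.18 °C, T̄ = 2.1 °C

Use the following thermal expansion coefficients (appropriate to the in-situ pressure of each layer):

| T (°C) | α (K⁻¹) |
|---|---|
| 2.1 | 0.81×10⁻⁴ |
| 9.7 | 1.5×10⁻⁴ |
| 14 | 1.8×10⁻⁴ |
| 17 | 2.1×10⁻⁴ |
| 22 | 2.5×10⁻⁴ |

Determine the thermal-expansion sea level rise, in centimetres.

Layer 1 at 22 °C → α = 2.5×10⁻⁴ K⁻¹
Layer 2 at 17 °C → α = 2.1×10⁻⁴ K⁻¹
Layer 3 at 9.7 °C → α = 1.5×10⁻⁴ K⁻¹
Layer 4 at 2.1 °C → α = 0.81×10⁻⁴ K⁻¹
Layer 1: 170 × 0.68 × 2.5×10⁻⁴ = 0.02890 m
170–370 m: 0.86 × 2.1×10⁻⁴ × 200 = 0.03612 m
Layer 3: 1.5×10⁻⁴ × 0.58 × 430 = 0.03741 m
800–1390 m: 0.18 × 0.81×10⁻⁴ × 590 = 0.0086022 m
Δh = 0.02890 + 0.03612 + 0.03741 + 0.0086022 = 0.1110322 m

11.1 cm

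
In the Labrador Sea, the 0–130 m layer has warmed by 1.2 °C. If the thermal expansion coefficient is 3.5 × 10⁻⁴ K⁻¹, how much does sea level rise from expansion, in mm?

Δh = αΔT·H = 3.5×10⁻⁴ × 1.2 × 130 = 0.05460 m

54.6 mm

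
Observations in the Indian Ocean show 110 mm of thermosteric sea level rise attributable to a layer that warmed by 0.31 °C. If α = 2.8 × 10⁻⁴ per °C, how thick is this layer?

1270 m

H = Δh/(αΔT) = 0.11 / (2.8×10⁻⁴ × 0.31) ≈ 1267 m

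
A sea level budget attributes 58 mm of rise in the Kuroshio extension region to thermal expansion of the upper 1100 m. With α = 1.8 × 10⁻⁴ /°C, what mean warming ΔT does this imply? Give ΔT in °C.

ΔT = Δh/(αH) = 0.058 / (1.8×10⁻⁴ × 1100) ≈ 0.2929 °C

0.29 °C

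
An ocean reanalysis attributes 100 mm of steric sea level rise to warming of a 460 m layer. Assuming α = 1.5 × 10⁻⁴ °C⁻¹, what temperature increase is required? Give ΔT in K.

ΔT ≈ 1.45 K

ΔT = Δh/(αH) = 0.1 / (1.5×10⁻⁴ × 460) ≈ 1.449 K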